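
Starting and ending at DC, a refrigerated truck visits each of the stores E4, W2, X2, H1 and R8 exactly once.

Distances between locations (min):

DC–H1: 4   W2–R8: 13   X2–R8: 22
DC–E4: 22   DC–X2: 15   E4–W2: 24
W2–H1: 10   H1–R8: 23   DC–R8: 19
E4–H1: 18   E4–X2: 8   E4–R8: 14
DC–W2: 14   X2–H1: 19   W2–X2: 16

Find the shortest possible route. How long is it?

64 min — the shortest possible round trip.

There are 60 distinct closed tours to check (reversals are equivalent).
DC→E4→W2→X2→H1→R8→DC: 22+24+16+19+23+19 = 123
DC→E4→W2→X2→R8→H1→DC: 22+24+16+22+23+4 = 111
DC→E4→W2→H1→X2→R8→DC: 22+24+10+19+22+19 = 116
DC→E4→W2→H1→R8→X2→DC: 22+24+10+23+22+15 = 116
DC→E4→W2→R8→X2→H1→DC: 22+24+13+22+19+4 = 104
DC→E4→W2→R8→H1→X2→DC: 22+24+13+23+19+15 = 116
DC→E4→X2→W2→H1→R8→DC: 22+8+16+10+23+19 = 98
DC→E4→X2→W2→R8→H1→DC: 22+8+16+13+23+4 = 86
DC→E4→X2→H1→W2→R8→DC: 22+8+19+10+13+19 = 91
DC→E4→X2→H1→R8→W2→DC: 22+8+19+23+13+14 = 99
DC→E4→X2→R8→W2→H1→DC: 22+8+22+13+10+4 = 79
DC→E4→X2→R8→H1→W2→DC: 22+8+22+23+10+14 = 99
DC→E4→H1→W2→X2→R8→DC: 22+18+10+16+22+19 = 107
DC→E4→H1→W2→R8→X2→DC: 22+18+10+13+22+15 = 100
… (46 more)
DC→X2→E4→R8→W2→H1→DC: 15+8+14+13+10+4 = 64  ← best
The minimum is 64.
One optimal route: DC → X2 → E4 → R8 → W2 → H1 → DC (or its reverse).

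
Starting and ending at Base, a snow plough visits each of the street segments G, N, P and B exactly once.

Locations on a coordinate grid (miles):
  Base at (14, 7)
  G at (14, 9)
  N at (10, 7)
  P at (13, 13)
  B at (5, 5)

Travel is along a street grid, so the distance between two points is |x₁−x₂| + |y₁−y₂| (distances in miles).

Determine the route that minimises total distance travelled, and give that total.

Minimum total distance: 34 miles.

There are 12 distinct closed tours to check (reversals are equivalent).
Base-G-N-P-B-Base: 2+6+9+16+11 = 44
Base-G-N-B-P-Base: 2+6+7+16+7 = 38
Base-G-P-N-B-Base: 2+5+9+7+11 = 34
Base-G-P-B-N-Base: 2+5+16+7+4 = 34
Base-G-B-N-P-Base: 2+13+7+9+7 = 38
Base-G-B-P-N-Base: 2+13+16+9+4 = 44
Base-N-G-P-B-Base: 4+6+5+16+11 = 42
Base-N-G-B-P-Base: 4+6+13+16+7 = 46
Base-N-P-G-B-Base: 4+9+5+13+11 = 42
Base-N-B-G-P-Base: 4+7+13+5+7 = 36
Base-P-G-N-B-Base: 7+5+6+7+11 = 36
Base-P-N-G-B-Base: 7+9+6+13+11 = 46
The minimum is 34.
One optimal route: Base → G → P → N → B → Base (or its reverse).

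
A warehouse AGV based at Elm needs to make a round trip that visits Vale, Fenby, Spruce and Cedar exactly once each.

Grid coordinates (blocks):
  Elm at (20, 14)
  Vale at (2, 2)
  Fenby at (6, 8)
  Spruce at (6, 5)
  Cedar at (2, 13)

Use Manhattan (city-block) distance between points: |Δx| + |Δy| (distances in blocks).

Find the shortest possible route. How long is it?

With 4 stops there are 4!/2 = 12 distinct round trips (a route and its reverse cost the same).
Elm→Vale→Fenby→Spruce→Cedar→Elm: 30+10+3+12+19 = 74
Elm→Vale→Fenby→Cedar→Spruce→Elm: 30+10+9+12+23 = 84
Elm→Vale→Spruce→Fenby→Cedar→Elm: 30+7+3+9+19 = 68
Elm→Vale→Spruce→Cedar→Fenby→Elm: 30+7+12+9+20 = 78
Elm→Vale→Cedar→Fenby→Spruce→Elm: 30+11+9+3+23 = 76
Elm→Vale→Cedar→Spruce→Fenby→Elm: 30+11+12+3+20 = 76
Elm→Fenby→Vale→Spruce→Cedar→Elm: 20+10+7+12+19 = 68
Elm→Fenby→Vale→Cedar→Spruce→Elm: 20+10+11+12+23 = 76
Elm→Fenby→Spruce→Vale→Cedar→Elm: 20+3+7+11+19 = 60
Elm→Fenby→Cedar→Vale→Spruce→Elm: 20+9+11+7+23 = 70
Elm→Spruce→Vale→Fenby→Cedar→Elm: 23+7+10+9+19 = 68
Elm→Spruce→Fenby→Vale→Cedar→Elm: 23+3+10+11+19 = 66
The minimum is 60.
One optimal route: Elm → Fenby → Spruce → Vale → Cedar → Elm (or its reverse).

Shortest round trip = 60 blocks.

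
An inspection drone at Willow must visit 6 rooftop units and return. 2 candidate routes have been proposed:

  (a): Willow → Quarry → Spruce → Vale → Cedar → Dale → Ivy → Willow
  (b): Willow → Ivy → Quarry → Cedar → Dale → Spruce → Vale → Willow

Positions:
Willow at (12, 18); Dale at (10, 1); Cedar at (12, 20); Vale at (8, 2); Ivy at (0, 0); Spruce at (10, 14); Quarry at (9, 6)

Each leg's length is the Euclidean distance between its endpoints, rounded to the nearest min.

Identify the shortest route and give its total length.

101 min — (a) is the shortest.

(a): 12 + 8 + 12 + 18 + 19 + 10 + 22 = 101
(b): 22 + 11 + 14 + 19 + 13 + 12 + 16 = 107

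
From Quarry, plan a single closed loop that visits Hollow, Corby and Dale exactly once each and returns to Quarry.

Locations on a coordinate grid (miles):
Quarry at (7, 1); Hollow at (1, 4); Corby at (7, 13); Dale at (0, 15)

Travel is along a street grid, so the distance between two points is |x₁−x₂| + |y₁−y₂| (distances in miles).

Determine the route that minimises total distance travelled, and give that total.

Minimum total distance: 42 miles.

Quarry→Hollow→Corby→Dale→Quarry: 9+15+9+21 = 54
Quarry→Hollow→Dale→Corby→Quarry: 9+12+9+12 = 42
Quarry→Corby→Hollow→Dale→Quarry: 12+15+12+21 = 60
The minimum is 42.
One optimal route: Quarry → Hollow → Dale → Corby → Quarry (or its reverse).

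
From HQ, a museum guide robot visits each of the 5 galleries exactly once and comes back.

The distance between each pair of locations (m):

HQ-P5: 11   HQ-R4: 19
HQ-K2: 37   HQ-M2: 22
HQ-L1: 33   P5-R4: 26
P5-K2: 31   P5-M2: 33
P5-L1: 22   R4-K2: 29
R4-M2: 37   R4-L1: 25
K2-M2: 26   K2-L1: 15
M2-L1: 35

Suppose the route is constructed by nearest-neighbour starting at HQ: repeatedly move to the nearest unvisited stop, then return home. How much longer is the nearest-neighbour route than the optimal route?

From HQ: P5=11, R4=19, M2=22, L1=33, K2=37 → choose P5 (11).
From P5: L1=22, R4=26, K2=31, M2=33 → choose L1 (22).
From L1: K2=15, R4=25, M2=35 → choose K2 (15).
From K2: M2=26, R4=29 → choose M2 (26).
From M2: R4=37 → choose R4 (37).
NN route HQ → P5 → L1 → K2 → M2 → R4 → HQ costs 130.
Optimal: HQ → P5 → R4 → L1 → K2 → M2 → HQ costs 125 (by enumerating all 60 distinct tours).
Excess = 130 − 125 = 5.

Excess over optimum: 5 m.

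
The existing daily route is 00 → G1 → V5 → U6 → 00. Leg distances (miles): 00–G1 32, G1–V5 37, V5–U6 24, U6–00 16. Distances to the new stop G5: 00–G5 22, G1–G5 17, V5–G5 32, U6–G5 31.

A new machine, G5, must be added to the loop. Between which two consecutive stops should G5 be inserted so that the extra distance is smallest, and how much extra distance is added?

Adding 7 miles by placing G5 on the 00–G1 leg.

Insertion cost between consecutive stops i–j is d(i,G5) + d(G5,j) − d(i,j):
  between 00 and G1: 22 + 17 − 32 = 7
  between G1 and V5: 17 + 32 − 37 = 12
  between V5 and U6: 32 + 31 − 24 = 39
  between U6 and 00: 31 + 22 − 16 = 37
Cheapest insertion is between 00 and G1, adding 7.
New total = 109 + 7 = 116.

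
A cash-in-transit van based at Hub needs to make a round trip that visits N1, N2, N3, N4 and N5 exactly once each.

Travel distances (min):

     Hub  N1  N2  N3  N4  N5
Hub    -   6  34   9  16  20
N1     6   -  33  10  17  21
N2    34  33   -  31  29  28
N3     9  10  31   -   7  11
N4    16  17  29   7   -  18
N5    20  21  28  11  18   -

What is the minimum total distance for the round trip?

There are 60 distinct closed tours to check (reversals are equivalent).
Hub → N1 → N2 → N3 → N4 → N5 → Hub: 6+33+31+7+18+20 = 115
Hub → N1 → N2 → N3 → N5 → N4 → Hub: 6+33+31+11+18+16 = 115
Hub → N1 → N2 → N4 → N3 → N5 → Hub: 6+33+29+7+11+20 = 106
Hub → N1 → N2 → N4 → N5 → N3 → Hub: 6+33+29+18+11+9 = 106
Hub → N1 → N2 → N5 → N3 → N4 → Hub: 6+33+28+11+7+16 = 101
Hub → N1 → N2 → N5 → N4 → N3 → Hub: 6+33+28+18+7+9 = 101
Hub → N1 → N3 → N2 → N4 → N5 → Hub: 6+10+31+29+18+20 = 114
Hub → N1 → N3 → N2 → N5 → N4 → Hub: 6+10+31+28+18+16 = 109
Hub → N1 → N3 → N4 → N2 → N5 → Hub: 6+10+7+29+28+20 = 100
Hub → N1 → N3 → N4 → N5 → N2 → Hub: 6+10+7+18+28+34 = 103
Hub → N1 → N3 → N5 → N2 → N4 → Hub: 6+10+11+28+29+16 = 100
Hub → N1 → N3 → N5 → N4 → N2 → Hub: 6+10+11+18+29+34 = 108
Hub → N1 → N4 → N2 → N3 → N5 → Hub: 6+17+29+31+11+20 = 114
Hub → N1 → N4 → N2 → N5 → N3 → Hub: 6+17+29+28+11+9 = 100
… (46 more)
The minimum is 100.
One optimal route: Hub → N1 → N3 → N4 → N2 → N5 → Hub (or its reverse).

Minimum total distance: 100 min.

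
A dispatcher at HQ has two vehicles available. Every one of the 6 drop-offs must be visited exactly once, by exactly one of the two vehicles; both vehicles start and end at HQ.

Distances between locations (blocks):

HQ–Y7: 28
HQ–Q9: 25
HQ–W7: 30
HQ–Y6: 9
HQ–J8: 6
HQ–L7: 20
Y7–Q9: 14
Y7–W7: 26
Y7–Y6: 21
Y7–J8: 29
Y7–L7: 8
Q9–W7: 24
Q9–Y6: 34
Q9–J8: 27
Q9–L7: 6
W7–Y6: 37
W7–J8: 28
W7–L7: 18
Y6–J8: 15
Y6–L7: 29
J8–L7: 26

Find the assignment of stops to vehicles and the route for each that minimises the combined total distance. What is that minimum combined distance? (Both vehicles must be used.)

Minimum combined distance: 110 blocks.

There are 2^5 − 1 = 31 ways to divide the 6 stops into two non-empty groups. For each, the best each vehicle can do is its own shortest tour through its group:
  {Y7} + {Q9, W7, Y6, J8, L7}: 56 + 101 = 157
  {Q9} + {Y7, W7, Y6, J8, L7}: 50 + 90 = 140
  {Y7, Q9} + {W7, Y6, J8, L7}: 67 + 90 = 157
  {W7} + {Y7, Q9, Y6, J8, L7}: 60 + 77 = 137
  {Y7, W7} + {Q9, Y6, J8, L7}: 84 + 77 = 161
  {Q9, W7} + {Y7, Y6, J8, L7}: 79 + 70 = 149
  … (31 splits in total)
  {J8} + {Y7, Q9, W7, Y6, L7}: 12 + 98 = 110  ← best
Best: vehicle 1 HQ → J8 → HQ = 12; vehicle 2 HQ → W7 → Q9 → L7 → Y7 → Y6 → HQ = 98; combined 110.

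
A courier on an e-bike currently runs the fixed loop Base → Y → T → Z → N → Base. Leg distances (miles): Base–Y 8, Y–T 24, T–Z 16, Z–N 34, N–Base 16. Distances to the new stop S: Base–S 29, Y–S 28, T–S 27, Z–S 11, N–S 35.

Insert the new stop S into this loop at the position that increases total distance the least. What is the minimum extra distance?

Insertion cost between consecutive stops i–j is d(i,S) + d(S,j) − d(i,j):
  between Base and Y: 29 + 28 − 8 = 49
  between Y and T: 28 + 27 − 24 = 31
  between T and Z: 27 + 11 − 16 = 22
  between Z and N: 11 + 35 − 34 = 12
  between N and Base: 35 + 29 − 16 = 48
Cheapest insertion is between Z and N, adding 12.
New total = 98 + 12 = 110.

+12 miles — insert S between Z and N.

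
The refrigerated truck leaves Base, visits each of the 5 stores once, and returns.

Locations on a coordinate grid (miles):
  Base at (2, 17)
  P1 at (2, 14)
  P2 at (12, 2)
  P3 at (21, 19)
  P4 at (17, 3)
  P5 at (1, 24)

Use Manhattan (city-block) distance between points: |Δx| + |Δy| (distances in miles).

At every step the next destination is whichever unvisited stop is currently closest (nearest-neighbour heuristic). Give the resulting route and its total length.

Total distance 90 miles via the nearest-neighbour route Base → P1 → P5 → P3 → P4 → P2 → Base.

At Base the remaining stops are P1 3, P5 8, P3 21, P2 25, P4 29; go to P1.
At P1 the remaining stops are P5 11, P2 22, P3 24, P4 26; go to P5.
At P5 the remaining stops are P3 25, P2 33, P4 37; go to P3.
At P3 the remaining stops are P4 20, P2 26; go to P4.
At P4 the remaining stops are P2 6; go to P2.
Return P2→Base: 25.
Total = 3 + 11 + 25 + 20 + 6 + 25 = 90.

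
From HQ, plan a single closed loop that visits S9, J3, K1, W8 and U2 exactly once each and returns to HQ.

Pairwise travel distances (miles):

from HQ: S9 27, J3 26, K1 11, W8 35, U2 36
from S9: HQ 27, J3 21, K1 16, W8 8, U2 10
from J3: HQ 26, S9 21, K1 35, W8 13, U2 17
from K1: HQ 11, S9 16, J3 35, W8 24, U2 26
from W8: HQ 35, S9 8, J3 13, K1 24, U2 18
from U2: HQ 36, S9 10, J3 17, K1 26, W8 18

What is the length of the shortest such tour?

Shortest round trip = 94 miles.

With 5 stops there are 5!/2 = 60 distinct round trips (a route and its reverse cost the same).
HQ - S9 - J3 - K1 - W8 - U2 - HQ: 27+21+35+24+18+36 = 161
HQ - S9 - J3 - K1 - U2 - W8 - HQ: 27+21+35+26+18+35 = 162
HQ - S9 - J3 - W8 - K1 - U2 - HQ: 27+21+13+24+26+36 = 147
HQ - S9 - J3 - W8 - U2 - K1 - HQ: 27+21+13+18+26+11 = 116
HQ - S9 - J3 - U2 - K1 - W8 - HQ: 27+21+17+26+24+35 = 150
HQ - S9 - J3 - U2 - W8 - K1 - HQ: 27+21+17+18+24+11 = 118
HQ - S9 - K1 - J3 - W8 - U2 - HQ: 27+16+35+13+18+36 = 145
HQ - S9 - K1 - J3 - U2 - W8 - HQ: 27+16+35+17+18+35 = 148
HQ - S9 - K1 - W8 - J3 - U2 - HQ: 27+16+24+13+17+36 = 133
HQ - S9 - K1 - W8 - U2 - J3 - HQ: 27+16+24+18+17+26 = 128
HQ - S9 - K1 - U2 - J3 - W8 - HQ: 27+16+26+17+13+35 = 134
HQ - S9 - K1 - U2 - W8 - J3 - HQ: 27+16+26+18+13+26 = 126
HQ - S9 - W8 - J3 - K1 - U2 - HQ: 27+8+13+35+26+36 = 145
HQ - S9 - W8 - J3 - U2 - K1 - HQ: 27+8+13+17+26+11 = 102
… (46 more)
HQ - J3 - W8 - S9 - U2 - K1 - HQ: 26+13+8+10+26+11 = 94  ← best
The minimum is 94.
One optimal route: HQ → J3 → W8 → S9 → U2 → K1 → HQ (or its reverse).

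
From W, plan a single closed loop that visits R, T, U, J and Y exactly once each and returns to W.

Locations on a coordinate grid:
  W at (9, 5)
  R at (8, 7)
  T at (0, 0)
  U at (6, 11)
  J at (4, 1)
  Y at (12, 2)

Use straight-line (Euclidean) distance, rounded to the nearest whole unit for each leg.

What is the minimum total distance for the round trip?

Shortest round trip = 35.

With 5 stops there are 5!/2 = 60 distinct round trips (a route and its reverse cost the same).
W → R → T → U → J → Y → W: 2+11+13+10+8+4 = 48
W → R → T → U → Y → J → W: 2+11+13+11+8+6 = 51
W → R → T → J → U → Y → W: 2+11+4+10+11+4 = 42
W → R → T → J → Y → U → W: 2+11+4+8+11+7 = 43
W → R → T → Y → U → J → W: 2+11+12+11+10+6 = 52
W → R → T → Y → J → U → W: 2+11+12+8+10+7 = 50
W → R → U → T → J → Y → W: 2+4+13+4+8+4 = 35
W → R → U → T → Y → J → W: 2+4+13+12+8+6 = 45
W → R → U → J → T → Y → W: 2+4+10+4+12+4 = 36
W → R → U → J → Y → T → W: 2+4+10+8+12+10 = 46
W → R → U → Y → T → J → W: 2+4+11+12+4+6 = 39
W → R → U → Y → J → T → W: 2+4+11+8+4+10 = 39
W → R → J → T → U → Y → W: 2+7+4+13+11+4 = 41
W → R → J → T → Y → U → W: 2+7+4+12+11+7 = 43
… (46 more)
The minimum is 35.
One optimal route: W → R → U → T → J → Y → W (or its reverse).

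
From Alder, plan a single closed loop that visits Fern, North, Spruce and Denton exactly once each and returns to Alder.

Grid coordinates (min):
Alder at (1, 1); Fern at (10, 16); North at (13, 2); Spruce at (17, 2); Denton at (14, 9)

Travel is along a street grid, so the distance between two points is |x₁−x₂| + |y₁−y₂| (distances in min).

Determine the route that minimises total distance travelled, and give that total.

There are 12 distinct closed tours to check (reversals are equivalent).
Alder→Fern→North→Spruce→Denton→Alder: 24+17+4+10+21 = 76
Alder→Fern→North→Denton→Spruce→Alder: 24+17+8+10+17 = 76
Alder→Fern→Spruce→North→Denton→Alder: 24+21+4+8+21 = 78
Alder→Fern→Spruce→Denton→North→Alder: 24+21+10+8+13 = 76
Alder→Fern→Denton→North→Spruce→Alder: 24+11+8+4+17 = 64
Alder→Fern→Denton→Spruce→North→Alder: 24+11+10+4+13 = 62
Alder→North→Fern→Spruce→Denton→Alder: 13+17+21+10+21 = 82
Alder→North→Fern→Denton→Spruce→Alder: 13+17+11+10+17 = 68
Alder→North→Spruce→Fern→Denton→Alder: 13+4+21+11+21 = 70
Alder→North→Denton→Fern→Spruce→Alder: 13+8+11+21+17 = 70
Alder→Spruce→Fern→North→Denton→Alder: 17+21+17+8+21 = 84
Alder→Spruce→North→Fern→Denton→Alder: 17+4+17+11+21 = 70
The minimum is 62.
One optimal route: Alder → Fern → Denton → Spruce → North → Alder (or its reverse).

Shortest round trip = 62 min.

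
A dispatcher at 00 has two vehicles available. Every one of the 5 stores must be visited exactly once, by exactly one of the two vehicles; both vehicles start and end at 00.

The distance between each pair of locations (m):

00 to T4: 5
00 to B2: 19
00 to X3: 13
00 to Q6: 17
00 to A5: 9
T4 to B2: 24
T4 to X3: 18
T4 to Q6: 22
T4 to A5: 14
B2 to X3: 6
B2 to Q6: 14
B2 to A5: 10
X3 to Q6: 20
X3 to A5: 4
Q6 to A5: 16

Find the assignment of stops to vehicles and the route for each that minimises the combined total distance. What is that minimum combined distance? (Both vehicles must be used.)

Check every non-empty split of the stops between the two vehicles; for each half take its own optimal tour:
  {T4} + {B2, X3, Q6, A5}: 10 + 50 = 60
  {B2} + {T4, X3, Q6, A5}: 38 + 60 = 98
  {T4, B2} + {X3, Q6, A5}: 48 + 50 = 98
  {X3} + {T4, B2, Q6, A5}: 26 + 60 = 86
  {T4, X3} + {B2, Q6, A5}: 36 + 50 = 86
  {B2, X3} + {T4, Q6, A5}: 38 + 52 = 90
  … (15 splits in total)
Best: vehicle 1 00 → T4 → 00 = 10; vehicle 2 00 → Q6 → B2 → X3 → A5 → 00 = 50; combined 60.

Minimum combined distance: 60 m.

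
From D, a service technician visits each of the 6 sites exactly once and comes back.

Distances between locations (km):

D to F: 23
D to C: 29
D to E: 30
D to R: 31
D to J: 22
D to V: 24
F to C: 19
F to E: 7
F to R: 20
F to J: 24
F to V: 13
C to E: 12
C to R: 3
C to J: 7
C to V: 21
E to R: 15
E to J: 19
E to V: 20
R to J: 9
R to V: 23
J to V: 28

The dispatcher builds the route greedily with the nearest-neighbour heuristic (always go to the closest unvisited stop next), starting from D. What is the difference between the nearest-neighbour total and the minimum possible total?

D: J=22, F=23, V=24, C=29, E=30, R=31 ⇒ J
J: C=7, R=9, E=19, F=24, V=28 ⇒ C
C: R=3, E=12, F=19, V=21 ⇒ R
R: E=15, F=20, V=23 ⇒ E
E: F=7, V=20 ⇒ F
F: V=13 ⇒ V
NN route D → J → C → R → E → F → V → D costs 91.
Optimal: D → J → R → C → E → F → V → D costs 90 (by enumerating all 360 distinct tours).
Excess = 91 − 90 = 1.

Excess over optimum: 1 km.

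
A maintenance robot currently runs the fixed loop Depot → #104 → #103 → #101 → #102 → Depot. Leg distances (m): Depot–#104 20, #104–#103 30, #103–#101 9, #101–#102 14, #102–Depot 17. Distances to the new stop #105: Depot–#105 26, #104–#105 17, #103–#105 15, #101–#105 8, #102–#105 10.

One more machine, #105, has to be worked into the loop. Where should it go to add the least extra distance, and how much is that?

Insertion cost between consecutive stops i–j is d(i,#105) + d(#105,j) − d(i,j):
  between Depot and #104: 26 + 17 − 20 = 23
  between #104 and #103: 17 + 15 − 30 = 2
  between #103 and #101: 15 + 8 − 9 = 14
  between #101 and #102: 8 + 10 − 14 = 4
  between #102 and Depot: 10 + 26 − 17 = 19
Cheapest insertion is between #104 and #103, adding 2.
New total = 90 + 2 = 92.

+2 m — insert #105 between #104 and #103.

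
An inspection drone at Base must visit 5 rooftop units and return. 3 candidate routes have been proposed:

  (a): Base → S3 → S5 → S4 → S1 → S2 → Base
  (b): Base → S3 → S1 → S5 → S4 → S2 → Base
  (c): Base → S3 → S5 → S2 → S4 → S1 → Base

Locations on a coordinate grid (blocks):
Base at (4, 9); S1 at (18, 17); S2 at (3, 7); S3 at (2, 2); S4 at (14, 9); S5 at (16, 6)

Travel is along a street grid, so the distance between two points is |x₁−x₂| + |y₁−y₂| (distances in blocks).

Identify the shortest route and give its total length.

Shortest is (a), total 72 blocks.

(a): 9 + 18 + 5 + 12 + 25 + 3 = 72
(b): 9 + 31 + 13 + 5 + 13 + 3 = 74
(c): 9 + 18 + 14 + 13 + 12 + 22 = 88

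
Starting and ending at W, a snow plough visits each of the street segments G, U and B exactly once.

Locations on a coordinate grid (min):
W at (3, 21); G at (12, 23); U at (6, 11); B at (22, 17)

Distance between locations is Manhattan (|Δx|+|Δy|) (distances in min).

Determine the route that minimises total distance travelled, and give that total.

There are 3 distinct closed tours to check (reversals are equivalent).
W-G-U-B-W: 11+18+22+23 = 74
W-G-B-U-W: 11+16+22+13 = 62
W-U-G-B-W: 13+18+16+23 = 70
The minimum is 62.
One optimal route: W → G → B → U → W (or its reverse).

Minimum total distance: 62 min.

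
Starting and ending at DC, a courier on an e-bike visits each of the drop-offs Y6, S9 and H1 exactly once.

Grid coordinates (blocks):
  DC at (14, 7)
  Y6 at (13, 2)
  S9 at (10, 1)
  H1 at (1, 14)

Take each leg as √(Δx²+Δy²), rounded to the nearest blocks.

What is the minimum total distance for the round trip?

Minimum total distance: 39 blocks.

DC - Y6 - S9 - H1 - DC: 5+3+16+15 = 39
DC - Y6 - H1 - S9 - DC: 5+17+16+7 = 45
DC - S9 - Y6 - H1 - DC: 7+3+17+15 = 42
The minimum is 39.
One optimal route: DC → Y6 → S9 → H1 → DC (or its reverse).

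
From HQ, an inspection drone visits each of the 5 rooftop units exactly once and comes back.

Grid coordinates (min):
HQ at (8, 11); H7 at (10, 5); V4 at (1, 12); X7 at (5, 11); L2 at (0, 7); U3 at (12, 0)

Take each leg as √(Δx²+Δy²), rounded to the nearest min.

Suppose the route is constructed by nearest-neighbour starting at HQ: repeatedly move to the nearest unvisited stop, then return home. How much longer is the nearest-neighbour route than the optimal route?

HQ: X7=3, H7=6, V4=7, L2=9, U3=12 ⇒ X7
X7: V4=4, L2=6, H7=8, U3=13 ⇒ V4
V4: L2=5, H7=11, U3=16 ⇒ L2
L2: H7=10, U3=14 ⇒ H7
H7: U3=5 ⇒ U3
NN route HQ → X7 → V4 → L2 → H7 → U3 → HQ costs 39.
Optimal: HQ → H7 → U3 → L2 → V4 → X7 → HQ costs 37 (by enumerating all 60 distinct tours).
Excess = 39 − 37 = 2.

The nearest-neighbour route is 2 min longer than optimal.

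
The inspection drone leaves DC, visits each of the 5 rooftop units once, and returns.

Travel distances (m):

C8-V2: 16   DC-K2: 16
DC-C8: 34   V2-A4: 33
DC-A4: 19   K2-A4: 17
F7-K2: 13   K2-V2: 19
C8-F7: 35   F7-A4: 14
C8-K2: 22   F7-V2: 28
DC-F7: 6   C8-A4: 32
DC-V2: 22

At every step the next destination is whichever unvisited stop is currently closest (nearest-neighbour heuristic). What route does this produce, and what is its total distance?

Nearest-neighbour total = 106 m; route DC → F7 → K2 → A4 → C8 → V2 → DC.

From DC: distances to unvisited — F7=6, K2=16, A4=19, V2=22, C8=34. Nearest is F7 (6).
From F7: distances to unvisited — K2=13, A4=14, V2=28, C8=35. Nearest is K2 (13).
From K2: distances to unvisited — A4=17, V2=19, C8=22. Nearest is A4 (17).
From A4: distances to unvisited — C8=32, V2=33. Nearest is C8 (32).
From C8: distances to unvisited — V2=16. Nearest is V2 (16).
Return V2→DC: 22.
Total = 6 + 13 + 17 + 32 + 16 + 22 = 106.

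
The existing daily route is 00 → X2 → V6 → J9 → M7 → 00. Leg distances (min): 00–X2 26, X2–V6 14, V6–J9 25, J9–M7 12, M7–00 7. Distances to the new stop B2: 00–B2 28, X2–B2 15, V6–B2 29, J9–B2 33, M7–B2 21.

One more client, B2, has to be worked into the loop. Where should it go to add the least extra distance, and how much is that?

Adding 17 min by placing B2 on the 00–X2 leg.

Insertion cost between consecutive stops i–j is d(i,B2) + d(B2,j) − d(i,j):
  between 00 and X2: 28 + 15 − 26 = 17
  between X2 and V6: 15 + 29 − 14 = 30
  between V6 and J9: 29 + 33 − 25 = 37
  between J9 and M7: 33 + 21 − 12 = 42
  between M7 and 00: 21 + 28 − 7 = 42
Cheapest insertion is between 00 and X2, adding 17.
New total = 84 + 17 = 101.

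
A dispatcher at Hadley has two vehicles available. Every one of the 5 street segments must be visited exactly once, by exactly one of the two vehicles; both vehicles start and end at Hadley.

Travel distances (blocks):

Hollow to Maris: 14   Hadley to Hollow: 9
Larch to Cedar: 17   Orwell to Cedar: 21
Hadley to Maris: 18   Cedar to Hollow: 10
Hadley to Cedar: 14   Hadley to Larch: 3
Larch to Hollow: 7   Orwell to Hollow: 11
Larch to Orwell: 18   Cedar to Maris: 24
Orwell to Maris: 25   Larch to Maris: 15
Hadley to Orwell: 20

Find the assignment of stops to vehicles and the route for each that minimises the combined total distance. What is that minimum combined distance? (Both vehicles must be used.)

There are 2^4 − 1 = 15 ways to divide the 5 stops into two non-empty groups. For each, the best each vehicle can do is its own shortest tour through its group:
  {Larch} + {Orwell, Cedar, Hollow, Maris}: 6 + 78 = 84
  {Orwell} + {Larch, Cedar, Hollow, Maris}: 40 + 56 = 96
  {Larch, Orwell} + {Cedar, Hollow, Maris}: 41 + 56 = 97
  {Cedar} + {Larch, Orwell, Hollow, Maris}: 28 + 63 = 91
  {Larch, Cedar} + {Orwell, Hollow, Maris}: 34 + 63 = 97
  {Orwell, Cedar} + {Larch, Hollow, Maris}: 55 + 41 = 96
  … (15 splits in total)
Best: vehicle 1 Hadley → Larch → Hadley = 6; vehicle 2 Hadley → Cedar → Orwell → Hollow → Maris → Hadley = 78; combined 84.

84 blocks — the smallest possible combined total.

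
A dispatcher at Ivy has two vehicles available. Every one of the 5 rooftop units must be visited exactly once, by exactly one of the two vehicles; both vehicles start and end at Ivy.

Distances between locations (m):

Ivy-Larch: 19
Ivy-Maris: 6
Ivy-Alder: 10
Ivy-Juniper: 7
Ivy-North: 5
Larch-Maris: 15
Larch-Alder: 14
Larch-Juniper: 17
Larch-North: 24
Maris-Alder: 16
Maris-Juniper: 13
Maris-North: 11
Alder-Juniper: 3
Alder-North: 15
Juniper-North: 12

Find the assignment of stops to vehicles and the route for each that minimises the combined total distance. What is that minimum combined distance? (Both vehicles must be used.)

Minimum combined distance: 55 m.

Check every non-empty split of the stops between the two vehicles; for each half take its own optimal tour:
  {Larch} + {Maris, Alder, Juniper, North}: 38 + 42 = 80
  {Maris} + {Larch, Alder, Juniper, North}: 12 + 53 = 65
  {Larch, Maris} + {Alder, Juniper, North}: 40 + 30 = 70
  {Alder} + {Larch, Maris, Juniper, North}: 20 + 55 = 75
  {Larch, Alder} + {Maris, Juniper, North}: 43 + 36 = 79
  {Maris, Alder} + {Larch, Juniper, North}: 32 + 53 = 85
  … (15 splits in total)
  {Larch, Maris, Alder, Juniper} + {North}: 45 + 10 = 55  ← best
Best: vehicle 1 Ivy → Maris → Larch → Alder → Juniper → Ivy = 45; vehicle 2 Ivy → North → Ivy = 10; combined 55.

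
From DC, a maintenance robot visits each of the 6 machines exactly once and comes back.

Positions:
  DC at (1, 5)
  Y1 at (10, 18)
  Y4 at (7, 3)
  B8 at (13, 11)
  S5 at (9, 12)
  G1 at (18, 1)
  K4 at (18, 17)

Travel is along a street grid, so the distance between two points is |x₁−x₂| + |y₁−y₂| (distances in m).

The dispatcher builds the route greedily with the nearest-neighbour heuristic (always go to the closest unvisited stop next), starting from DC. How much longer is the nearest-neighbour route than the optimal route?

The nearest-neighbour route is 4 m longer than optimal.

DC: Y4=8, S5=15, B8=18, G1=21, Y1=22, K4=29 ⇒ Y4
Y4: S5=11, G1=13, B8=14, Y1=18, K4=25 ⇒ S5
S5: B8=5, Y1=7, K4=14, G1=20 ⇒ B8
B8: Y1=10, K4=11, G1=15 ⇒ Y1
Y1: K4=9, G1=25 ⇒ K4
K4: G1=16 ⇒ G1
NN route DC → Y4 → S5 → B8 → Y1 → K4 → G1 → DC costs 80.
Optimal: DC → Y4 → G1 → K4 → Y1 → B8 → S5 → DC costs 76 (by enumerating all 360 distinct tours).
Excess = 80 − 76 = 4.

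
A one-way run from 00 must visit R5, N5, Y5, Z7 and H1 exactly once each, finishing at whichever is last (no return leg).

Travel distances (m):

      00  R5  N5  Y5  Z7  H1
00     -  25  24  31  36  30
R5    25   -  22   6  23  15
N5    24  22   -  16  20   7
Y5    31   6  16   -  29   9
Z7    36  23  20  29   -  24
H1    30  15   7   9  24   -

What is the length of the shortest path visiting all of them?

Shortest open route: 67 m.

There are 5! = 120 possible orderings.
00 → R5 → N5 → Y5 → Z7 → H1: 25+22+16+29+24 = 116
00 → R5 → N5 → Y5 → H1 → Z7: 25+22+16+9+24 = 96
00 → R5 → N5 → Z7 → Y5 → H1: 25+22+20+29+9 = 105
00 → R5 → N5 → Z7 → H1 → Y5: 25+22+20+24+9 = 100
00 → R5 → N5 → H1 → Y5 → Z7: 25+22+7+9+29 = 92
00 → R5 → N5 → H1 → Z7 → Y5: 25+22+7+24+29 = 107
00 → R5 → Y5 → N5 → Z7 → H1: 25+6+16+20+24 = 91
00 → R5 → Y5 → N5 → H1 → Z7: 25+6+16+7+24 = 78
00 → R5 → Y5 → Z7 → N5 → H1: 25+6+29+20+7 = 87
00 → R5 → Y5 → Z7 → H1 → N5: 25+6+29+24+7 = 91
00 → R5 → Y5 → H1 → N5 → Z7: 25+6+9+7+20 = 67
00 → R5 → Y5 → H1 → Z7 → N5: 25+6+9+24+20 = 84
00 → R5 → Z7 → N5 → Y5 → H1: 25+23+20+16+9 = 93
00 → R5 → Z7 → N5 → H1 → Y5: 25+23+20+7+9 = 84
… (106 more)
The minimum is 67.
One shortest path: 00 → R5 → Y5 → H1 → N5 → Z7.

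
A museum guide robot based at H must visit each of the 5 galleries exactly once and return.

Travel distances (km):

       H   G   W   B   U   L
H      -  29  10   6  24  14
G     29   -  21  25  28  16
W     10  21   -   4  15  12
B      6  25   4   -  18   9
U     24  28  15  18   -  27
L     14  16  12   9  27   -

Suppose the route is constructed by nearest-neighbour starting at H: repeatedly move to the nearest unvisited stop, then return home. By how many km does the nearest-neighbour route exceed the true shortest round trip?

H: B=6, W=10, L=14, U=24, G=29 ⇒ B
B: W=4, L=9, U=18, G=25 ⇒ W
W: L=12, U=15, G=21 ⇒ L
L: G=16, U=27 ⇒ G
G: U=28 ⇒ U
NN route H → B → W → L → G → U → H costs 90.
Optimal: H → B → W → U → G → L → H costs 83 (by enumerating all 60 distinct tours).
Excess = 90 − 83 = 7.

7 km longer than the optimal tour.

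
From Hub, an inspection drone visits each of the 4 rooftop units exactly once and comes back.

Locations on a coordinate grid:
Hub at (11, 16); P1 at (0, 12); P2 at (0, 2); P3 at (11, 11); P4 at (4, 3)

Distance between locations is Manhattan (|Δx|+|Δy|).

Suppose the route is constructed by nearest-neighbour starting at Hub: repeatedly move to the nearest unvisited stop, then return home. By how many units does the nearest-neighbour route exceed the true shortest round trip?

Excess over optimum: 2.

Hub: P3=5, P1=15, P4=20, P2=25 ⇒ P3
P3: P1=12, P4=15, P2=20 ⇒ P1
P1: P2=10, P4=13 ⇒ P2
P2: P4=5 ⇒ P4
NN route Hub → P3 → P1 → P2 → P4 → Hub costs 52.
Optimal: Hub → P1 → P2 → P4 → P3 → Hub costs 50 (by enumerating all 12 distinct tours).
Excess = 52 − 50 = 2.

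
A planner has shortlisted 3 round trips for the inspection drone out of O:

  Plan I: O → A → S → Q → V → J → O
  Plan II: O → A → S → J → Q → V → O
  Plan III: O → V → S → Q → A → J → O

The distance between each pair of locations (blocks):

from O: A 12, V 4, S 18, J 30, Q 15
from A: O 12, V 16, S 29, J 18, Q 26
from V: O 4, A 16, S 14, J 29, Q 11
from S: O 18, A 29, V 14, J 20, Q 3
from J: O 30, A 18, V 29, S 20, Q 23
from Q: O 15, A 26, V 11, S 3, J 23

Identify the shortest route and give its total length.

Plan I: 12 + 29 + 3 + 11 + 29 + 30 = 114
Plan II: 12 + 29 + 20 + 23 + 11 + 4 = 99
Plan III: 4 + 14 + 3 + 26 + 18 + 30 = 95

Shortest is Plan III, total 95 blocks.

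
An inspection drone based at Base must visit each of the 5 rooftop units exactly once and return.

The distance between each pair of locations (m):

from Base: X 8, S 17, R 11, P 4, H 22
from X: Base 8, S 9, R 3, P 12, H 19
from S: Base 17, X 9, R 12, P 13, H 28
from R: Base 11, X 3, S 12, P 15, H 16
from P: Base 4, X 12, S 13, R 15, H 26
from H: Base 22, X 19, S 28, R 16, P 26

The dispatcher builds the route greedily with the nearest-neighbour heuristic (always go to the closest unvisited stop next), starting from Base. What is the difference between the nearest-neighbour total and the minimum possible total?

Base: P=4, X=8, R=11, S=17, H=22 ⇒ P
P: X=12, S=13, R=15, H=26 ⇒ X
X: R=3, S=9, H=19 ⇒ R
R: S=12, H=16 ⇒ S
S: H=28 ⇒ H
NN route Base → P → X → R → S → H → Base costs 81.
Optimal: Base → P → S → X → R → H → Base costs 67 (by enumerating all 60 distinct tours).
Excess = 81 − 67 = 14.

14 m longer than the optimal tour.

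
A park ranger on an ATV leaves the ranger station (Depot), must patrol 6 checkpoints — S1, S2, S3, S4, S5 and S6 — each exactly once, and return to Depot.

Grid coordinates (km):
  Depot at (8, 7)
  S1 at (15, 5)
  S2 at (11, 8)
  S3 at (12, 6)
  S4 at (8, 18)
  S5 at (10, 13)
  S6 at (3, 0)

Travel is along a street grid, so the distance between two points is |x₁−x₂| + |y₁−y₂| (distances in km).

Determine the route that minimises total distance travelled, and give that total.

Minimum total distance: 60 km.

There are 360 distinct closed tours to check (reversals are equivalent).
Depot → S1 → S2 → S3 → S4 → S5 → S6 → Depot: 9+7+3+16+7+20+12 = 74
Depot → S1 → S2 → S3 → S4 → S6 → S5 → Depot: 9+7+3+16+23+20+8 = 86
Depot → S1 → S2 → S3 → S5 → S4 → S6 → Depot: 9+7+3+9+7+23+12 = 70
Depot → S1 → S2 → S3 → S5 → S6 → S4 → Depot: 9+7+3+9+20+23+11 = 82
Depot → S1 → S2 → S3 → S6 → S4 → S5 → Depot: 9+7+3+15+23+7+8 = 72
Depot → S1 → S2 → S3 → S6 → S5 → S4 → Depot: 9+7+3+15+20+7+11 = 72
Depot → S1 → S2 → S4 → S3 → S5 → S6 → Depot: 9+7+13+16+9+20+12 = 86
Depot → S1 → S2 → S4 → S3 → S6 → S5 → Depot: 9+7+13+16+15+20+8 = 88
… (352 more)
Depot → S4 → S5 → S2 → S3 → S1 → S6 → Depot: 11+7+6+3+4+17+12 = 60  ← best
The minimum is 60.
One optimal route: Depot → S4 → S5 → S2 → S3 → S1 → S6 → Depot (or its reverse).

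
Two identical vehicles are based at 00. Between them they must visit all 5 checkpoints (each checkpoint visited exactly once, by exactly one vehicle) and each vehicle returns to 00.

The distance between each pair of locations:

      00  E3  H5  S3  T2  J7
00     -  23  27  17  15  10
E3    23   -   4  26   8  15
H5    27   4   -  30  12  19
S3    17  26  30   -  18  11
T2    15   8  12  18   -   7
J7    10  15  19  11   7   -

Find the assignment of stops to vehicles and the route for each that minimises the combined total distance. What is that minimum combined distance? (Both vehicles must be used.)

Minimum combined distance: 90.

Try each way of splitting the stops between the two vehicles (each non-empty) and, for each split, find the best tour for each vehicle:
  {E3} + {H5, S3, T2, J7}: 46 + 74 = 120
  {H5} + {E3, S3, T2, J7}: 54 + 66 = 120
  {E3, H5} + {S3, T2, J7}: 54 + 50 = 104
  {S3} + {E3, H5, T2, J7}: 34 + 56 = 90
  {E3, S3} + {H5, T2, J7}: 66 + 56 = 122
  {H5, S3} + {E3, T2, J7}: 74 + 48 = 122
  … (15 splits in total)
Best: vehicle 1 00 → S3 → 00 = 34; vehicle 2 00 → E3 → H5 → T2 → J7 → 00 = 56; combined 90.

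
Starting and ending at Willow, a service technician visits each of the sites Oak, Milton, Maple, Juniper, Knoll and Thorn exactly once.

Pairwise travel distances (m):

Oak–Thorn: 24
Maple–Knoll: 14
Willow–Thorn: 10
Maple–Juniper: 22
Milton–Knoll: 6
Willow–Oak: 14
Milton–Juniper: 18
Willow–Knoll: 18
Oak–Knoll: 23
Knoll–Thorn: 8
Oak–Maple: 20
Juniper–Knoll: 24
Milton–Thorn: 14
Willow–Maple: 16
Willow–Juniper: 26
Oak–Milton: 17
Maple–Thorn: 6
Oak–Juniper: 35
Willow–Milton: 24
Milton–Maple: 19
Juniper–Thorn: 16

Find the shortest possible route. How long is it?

Willow→Oak→Milton→Maple→Juniper→Knoll→Thorn→Willow: 14+17+19+22+24+8+10 = 114
Willow→Oak→Milton→Maple→Juniper→Thorn→Knoll→Willow: 14+17+19+22+16+8+18 = 114
Willow→Oak→Milton→Maple→Knoll→Juniper→Thorn→Willow: 14+17+19+14+24+16+10 = 114
Willow→Oak→Milton→Maple→Knoll→Thorn→Juniper→Willow: 14+17+19+14+8+16+26 = 114
Willow→Oak→Milton→Maple→Thorn→Juniper→Knoll→Willow: 14+17+19+6+16+24+18 = 114
Willow→Oak→Milton→Maple→Thorn→Knoll→Juniper→Willow: 14+17+19+6+8+24+26 = 114
Willow→Oak→Milton→Juniper→Maple→Knoll→Thorn→Willow: 14+17+18+22+14+8+10 = 103
Willow→Oak→Milton→Juniper→Maple→Thorn→Knoll→Willow: 14+17+18+22+6+8+18 = 103
… (352 more)
Willow→Oak→Maple→Juniper→Milton→Knoll→Thorn→Willow: 14+20+22+18+6+8+10 = 98  ← best
The minimum is 98.
One optimal route: Willow → Oak → Maple → Juniper → Milton → Knoll → Thorn → Willow (or its reverse).

Shortest round trip = 98 m.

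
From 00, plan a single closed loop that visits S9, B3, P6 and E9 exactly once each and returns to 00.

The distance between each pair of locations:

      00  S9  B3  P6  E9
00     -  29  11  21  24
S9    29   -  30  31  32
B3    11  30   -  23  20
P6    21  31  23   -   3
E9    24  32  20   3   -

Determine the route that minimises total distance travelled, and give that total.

With 4 stops there are 4!/2 = 12 distinct round trips (a route and its reverse cost the same).
00 → S9 → B3 → P6 → E9 → 00: 29+30+23+3+24 = 109
00 → S9 → B3 → E9 → P6 → 00: 29+30+20+3+21 = 103
00 → S9 → P6 → B3 → E9 → 00: 29+31+23+20+24 = 127
00 → S9 → P6 → E9 → B3 → 00: 29+31+3+20+11 = 94
00 → S9 → E9 → B3 → P6 → 00: 29+32+20+23+21 = 125
00 → S9 → E9 → P6 → B3 → 00: 29+32+3+23+11 = 98
00 → B3 → S9 → P6 → E9 → 00: 11+30+31+3+24 = 99
00 → B3 → S9 → E9 → P6 → 00: 11+30+32+3+21 = 97
00 → B3 → P6 → S9 → E9 → 00: 11+23+31+32+24 = 121
00 → B3 → E9 → S9 → P6 → 00: 11+20+32+31+21 = 115
00 → P6 → S9 → B3 → E9 → 00: 21+31+30+20+24 = 126
00 → P6 → B3 → S9 → E9 → 00: 21+23+30+32+24 = 130
The minimum is 94.
One optimal route: 00 → S9 → P6 → E9 → B3 → 00 (or its reverse).

94 — the shortest possible round trip.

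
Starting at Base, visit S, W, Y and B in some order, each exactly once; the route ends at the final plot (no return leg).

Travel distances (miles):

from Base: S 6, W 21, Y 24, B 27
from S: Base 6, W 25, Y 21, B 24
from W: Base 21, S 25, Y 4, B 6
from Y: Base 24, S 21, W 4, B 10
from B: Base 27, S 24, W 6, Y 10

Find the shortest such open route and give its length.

Shortest open route: 37 miles.

There are 4! = 24 possible orderings.
Base - S - W - Y - B: 6+25+4+10 = 45
Base - S - W - B - Y: 6+25+6+10 = 47
Base - S - Y - W - B: 6+21+4+6 = 37
Base - S - Y - B - W: 6+21+10+6 = 43
Base - S - B - W - Y: 6+24+6+4 = 40
Base - S - B - Y - W: 6+24+10+4 = 44
Base - W - S - Y - B: 21+25+21+10 = 77
Base - W - S - B - Y: 21+25+24+10 = 80
Base - W - Y - S - B: 21+4+21+24 = 70
Base - W - Y - B - S: 21+4+10+24 = 59
Base - W - B - S - Y: 21+6+24+21 = 72
Base - W - B - Y - S: 21+6+10+21 = 58
Base - Y - S - W - B: 24+21+25+6 = 76
Base - Y - S - B - W: 24+21+24+6 = 75
… (10 more)
The minimum is 37.
One shortest path: Base → S → Y → W → B.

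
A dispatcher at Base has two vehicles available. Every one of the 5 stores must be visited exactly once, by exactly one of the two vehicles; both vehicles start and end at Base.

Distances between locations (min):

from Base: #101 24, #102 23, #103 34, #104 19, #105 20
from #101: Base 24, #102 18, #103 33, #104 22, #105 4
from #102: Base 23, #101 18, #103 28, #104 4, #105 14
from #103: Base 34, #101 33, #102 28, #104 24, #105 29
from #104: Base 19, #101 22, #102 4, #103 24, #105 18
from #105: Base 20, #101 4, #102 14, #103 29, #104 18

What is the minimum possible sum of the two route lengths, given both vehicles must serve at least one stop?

Minimum combined distance: 133 min.

Check every non-empty split of the stops between the two vehicles; for each half take its own optimal tour:
  {#101} + {#102, #103, #104, #105}: 48 + 96 = 144
  {#102} + {#101, #103, #104, #105}: 46 + 100 = 146
  {#101, #102} + {#103, #104, #105}: 65 + 92 = 157
  {#103} + {#101, #102, #104, #105}: 68 + 65 = 133
  {#101, #103} + {#102, #104, #105}: 91 + 57 = 148
  {#102, #103} + {#101, #104, #105}: 85 + 65 = 150
  … (15 splits in total)
Best: vehicle 1 Base → #103 → Base = 68; vehicle 2 Base → #101 → #105 → #102 → #104 → Base = 65; combined 133.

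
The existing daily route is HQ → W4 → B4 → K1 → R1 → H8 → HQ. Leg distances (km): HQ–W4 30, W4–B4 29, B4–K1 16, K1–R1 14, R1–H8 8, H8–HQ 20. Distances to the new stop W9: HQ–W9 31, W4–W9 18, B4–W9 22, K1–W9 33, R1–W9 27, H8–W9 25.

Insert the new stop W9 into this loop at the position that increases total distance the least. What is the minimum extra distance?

Insertion cost between consecutive stops i–j is d(i,W9) + d(W9,j) − d(i,j):
  between HQ and W4: 31 + 18 − 30 = 19
  between W4 and B4: 18 + 22 − 29 = 11
  between B4 and K1: 22 + 33 − 16 = 39
  between K1 and R1: 33 + 27 − 14 = 46
  between R1 and H8: 27 + 25 − 8 = 44
  between H8 and HQ: 25 + 31 − 20 = 36
Cheapest insertion is between W4 and B4, adding 11.
New total = 117 + 11 = 128.

Minimum extra distance: 11 km, inserting W9 between W4 and B4.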